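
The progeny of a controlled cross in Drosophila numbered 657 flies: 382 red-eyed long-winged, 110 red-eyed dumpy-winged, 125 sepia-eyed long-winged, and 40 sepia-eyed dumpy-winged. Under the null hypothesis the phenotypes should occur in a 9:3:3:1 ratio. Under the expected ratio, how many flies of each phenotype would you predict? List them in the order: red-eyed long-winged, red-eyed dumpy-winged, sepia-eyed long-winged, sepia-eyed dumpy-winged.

369.5625, 123.1875, 123.1875, 41.0625

Expected counts for N = 657 under a 9:3:3:1 ratio (total parts = 16):
  red-eyed long-winged: 657 × 9/16 = 369.5625
  red-eyed dumpy-winged: 657 × 3/16 = 123.1875
  sepia-eyed long-winged: 657 × 3/16 = 123.1875
  sepia-eyed dumpy-winged: 657 × 1/16 = 41.0625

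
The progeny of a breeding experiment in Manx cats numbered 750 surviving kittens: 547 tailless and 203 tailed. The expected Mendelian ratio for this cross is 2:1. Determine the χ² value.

Expected counts for N = 750 under a 2:1 ratio (total parts = 3):
  tailless: 750 × 2/3 = 500
  tailed: 750 × 1/3 = 250
χ² = Σ (O − E)² / E
  tailless: (547 − 500)² / 500 = 4.4180
  tailed: (203 − 250)² / 250 = 8.8360
χ² = 4.4180 + 8.8360 = 13.254

13.254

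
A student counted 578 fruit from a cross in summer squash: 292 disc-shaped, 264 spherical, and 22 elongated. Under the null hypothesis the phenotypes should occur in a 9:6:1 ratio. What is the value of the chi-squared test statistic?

Total ratio parts = 16. Expected numbers out of 578:
  disc-shaped: 578 × 9/16 = 325.125
  spherical: 578 × 6/16 = 216.75
  elongated: 578 × 1/16 = 36.125
χ² = Σ (O − E)² / E
  disc-shaped: (292 − 325.125)² / 325.125 = 3.3749
  spherical: (264 − 216.75)² / 216.75 = 10.3002
  elongated: (22 − 36.125)² / 36.125 = 5.5229
χ² = 3.3749 + 10.3002 + 5.5229 = 19.198

19.198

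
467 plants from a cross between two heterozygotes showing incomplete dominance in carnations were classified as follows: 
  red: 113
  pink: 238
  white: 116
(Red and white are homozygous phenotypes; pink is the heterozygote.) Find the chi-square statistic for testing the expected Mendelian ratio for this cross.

With incomplete dominance, a heterozygote × heterozygote cross gives a 1:2:1 phenotypic ratio.
Expected counts for N = 467 under a 1:2:1 ratio (total parts = 4):
  red: 467 × 1/4 = 116.75
  pink: 467 × 2/4 = 233.5
  white: 467 × 1/4 = 116.75
χ² = Σ (O − E)² / E
  red: (113 − 116.75)² / 116.75 = 0.1204
  pink: (238 − 233.5)² / 233.5 = 0.0867
  white: (116 − 116.75)² / 116.75 = 0.0048
χ² = 0.1204 + 0.0867 + 0.0048 = 0.2119 ≈ 0.212

0.212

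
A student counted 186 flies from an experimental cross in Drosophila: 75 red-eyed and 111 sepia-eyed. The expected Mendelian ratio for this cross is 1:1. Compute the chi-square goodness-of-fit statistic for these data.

The 1:1 ratio has 2 parts, so with N = 186 the expected counts are:
  red-eyed: 186 × 1/2 = 93
  sepia-eyed: 186 × 1/2 = 93
χ² = Σ (O − E)² / E
  red-eyed: (75 − 93)² / 93 = 3.4839
  sepia-eyed: (111 − 93)² / 93 = 3.4839
χ² = 3.4839 + 3.4839 = 6.9678 ≈ 6.968

6.968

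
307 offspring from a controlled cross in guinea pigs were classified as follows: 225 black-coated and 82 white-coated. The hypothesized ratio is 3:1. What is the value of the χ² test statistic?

Under the 3:1 hypothesis (Σ ratio = 4, N = 307):
  black-coated: 307 × 3/4 = 230.25
  white-coated: 307 × 1/4 = 76.75
χ² = Σ (O − E)² / E
  black-coated: (225 − 230.25)² / 230.25 = 0.1197
  white-coated: (82 − 76.75)² / 76.75 = 0.3591
χ² = 0.1197 + 0.3591 = 0.4788 ≈ 0.479

0.479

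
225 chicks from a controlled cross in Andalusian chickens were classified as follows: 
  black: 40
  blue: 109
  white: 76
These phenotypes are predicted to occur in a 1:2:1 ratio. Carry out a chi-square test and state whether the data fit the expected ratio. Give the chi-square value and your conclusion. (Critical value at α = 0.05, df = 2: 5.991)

Total ratio parts = 4. Expected numbers out of 225:
  black: 225 × 1/4 = 56.25
  blue: 225 × 2/4 = 112.5
  white: 225 × 1/4 = 56.25
χ² = Σ (O − E)² / E
  black: (40 − 56.25)² / 56.25 = 4.6944
  blue: (109 − 112.5)² / 112.5 = 0.1089
  white: (76 − 56.25)² / 56.25 = 6.9344
χ² = 4.6944 + 0.1089 + 6.9344 = 11.7377 ≈ 11.738
Degrees of freedom = 3 − 1 = 2; critical value at α = 0.05 is 5.991.
Since 11.738 > 5.991, we reject the null hypothesis — the data do not fit the 1:2:1 ratio.

11.738; not consistent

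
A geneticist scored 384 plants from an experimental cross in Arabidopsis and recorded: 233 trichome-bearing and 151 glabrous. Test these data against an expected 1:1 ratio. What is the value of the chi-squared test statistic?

17.510

The 1:1 ratio has 2 parts, so with N = 384 the expected counts are:
  trichome-bearing: 384 × 1/2 = 192
  glabrous: 384 × 1/2 = 192
χ² = Σ (O − E)² / E
  trichome-bearing: (233 − 192)² / 192 = 8.7552
  glabrous: (151 − 192)² / 192 = 8.7552
χ² = 8.7552 + 8.7552 = 17.5104 ≈ 17.510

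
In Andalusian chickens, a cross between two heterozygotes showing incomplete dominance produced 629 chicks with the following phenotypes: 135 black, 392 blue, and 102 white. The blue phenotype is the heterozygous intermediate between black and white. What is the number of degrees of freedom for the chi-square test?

2

With incomplete dominance, a heterozygote × heterozygote cross gives a 1:2:1 phenotypic ratio.
A goodness-of-fit test with 3 phenotype classes has df = 3 − 1 = 2.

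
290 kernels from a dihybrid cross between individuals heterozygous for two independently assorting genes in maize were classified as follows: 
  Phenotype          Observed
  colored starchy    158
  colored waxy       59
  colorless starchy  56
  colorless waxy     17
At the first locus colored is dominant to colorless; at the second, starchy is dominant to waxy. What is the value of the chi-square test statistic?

A dihybrid F₂ with independent assortment and complete dominance at both loci gives a 9:3:3:1 phenotypic ratio.
Total ratio parts = 16. Expected numbers out of 290:
  colored starchy: 290 × 9/16 = 163.125
  colored waxy: 290 × 3/16 = 54.375
  colorless starchy: 290 × 3/16 = 54.375
  colorless waxy: 290 × 1/16 = 18.125
χ² = Σ (O − E)² / E
  colored starchy: (158 − 163.125)² / 163.125 = 0.1610
  colored waxy: (59 − 54.375)² / 54.375 = 0.3934
  colorless starchy: (56 − 54.375)² / 54.375 = 0.0486
  colorless waxy: (17 − 18.125)² / 18.125 = 0.0698
χ² = 0.1610 + 0.3934 + 0.0486 + 0.0698 = 0.6728 ≈ 0.673

0.673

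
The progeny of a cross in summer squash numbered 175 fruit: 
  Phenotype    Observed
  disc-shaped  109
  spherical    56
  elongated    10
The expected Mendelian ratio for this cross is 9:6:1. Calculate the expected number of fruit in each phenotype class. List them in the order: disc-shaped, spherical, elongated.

98.4375, 65.625, 10.9375

Total ratio parts = 16. Expected numbers out of 175:
  disc-shaped: 175 × 9/16 = 98.4375
  spherical: 175 × 6/16 = 65.625
  elongated: 175 × 1/16 = 10.9375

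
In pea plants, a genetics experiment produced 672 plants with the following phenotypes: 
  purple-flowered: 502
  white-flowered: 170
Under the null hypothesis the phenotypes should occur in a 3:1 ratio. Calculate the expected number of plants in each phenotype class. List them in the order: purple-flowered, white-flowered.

Total ratio parts = 4. Expected numbers out of 672:
  purple-flowered: 672 × 3/4 = 504
  white-flowered: 672 × 1/4 = 168

504, 168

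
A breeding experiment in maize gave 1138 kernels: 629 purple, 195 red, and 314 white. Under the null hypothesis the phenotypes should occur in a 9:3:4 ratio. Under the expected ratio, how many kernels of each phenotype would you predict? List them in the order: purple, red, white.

The 9:3:4 ratio has 16 parts, so with N = 1138 the expected counts are:
  purple: 1138 × 9/16 = 640.125
  red: 1138 × 3/16 = 213.375
  white: 1138 × 4/16 = 284.5

640.125, 213.375, 284.5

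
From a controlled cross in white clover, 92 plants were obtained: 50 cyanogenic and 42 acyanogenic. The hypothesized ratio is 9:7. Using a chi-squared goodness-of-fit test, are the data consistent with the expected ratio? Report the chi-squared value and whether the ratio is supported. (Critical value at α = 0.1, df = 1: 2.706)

Expected counts for N = 92 under a 9:7 ratio (total parts = 16):
  cyanogenic: 92 × 9/16 = 51.75
  acyanogenic: 92 × 7/16 = 40.25
χ² = Σ (O − E)² / E
  cyanogenic: (50 − 51.75)² / 51.75 = 0.0592
  acyanogenic: (42 − 40.25)² / 40.25 = 0.0761
χ² = 0.0592 + 0.0761 = 0.1353 ≈ 0.135
Degrees of freedom = 2 − 1 = 1; critical value at α = 0.1 is 2.706.
Since 0.135 < 2.706, we fail to reject the null hypothesis — the data are consistent with the 9:7 ratio.

0.135; consistent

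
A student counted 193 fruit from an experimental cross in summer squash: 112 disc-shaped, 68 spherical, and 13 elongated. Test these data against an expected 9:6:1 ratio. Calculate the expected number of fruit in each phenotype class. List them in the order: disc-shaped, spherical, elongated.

The 9:6:1 ratio has 16 parts, so with N = 193 the expected counts are:
  disc-shaped: 193 × 9/16 = 108.5625
  spherical: 193 × 6/16 = 72.375
  elongated: 193 × 1/16 = 12.0625

108.5625, 72.375, 12.0625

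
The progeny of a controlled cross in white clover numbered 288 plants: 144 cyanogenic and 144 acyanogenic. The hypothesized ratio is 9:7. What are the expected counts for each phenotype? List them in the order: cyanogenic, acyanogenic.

Expected counts for N = 288 under a 9:7 ratio (total parts = 16):
  cyanogenic: 288 × 9/16 = 162
  acyanogenic: 288 × 7/16 = 126

162, 126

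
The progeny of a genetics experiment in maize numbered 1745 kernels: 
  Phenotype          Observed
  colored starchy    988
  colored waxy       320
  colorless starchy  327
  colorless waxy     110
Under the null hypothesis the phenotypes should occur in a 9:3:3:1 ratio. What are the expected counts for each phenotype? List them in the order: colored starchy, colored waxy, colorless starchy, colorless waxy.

981.5625, 327.1875, 327.1875, 109.0625

Expected counts for N = 1745 under a 9:3:3:1 ratio (total parts = 16):
  colored starchy: 1745 × 9/16 = 981.5625
  colored waxy: 1745 × 3/16 = 327.1875
  colorless starchy: 1745 × 3/16 = 327.1875
  colorless waxy: 1745 × 1/16 = 109.0625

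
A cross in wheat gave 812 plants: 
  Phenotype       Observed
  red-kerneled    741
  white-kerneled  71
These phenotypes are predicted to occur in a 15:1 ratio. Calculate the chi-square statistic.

8.619

Expected counts for N = 812 under a 15:1 ratio (total parts = 16):
  red-kerneled: 812 × 15/16 = 761.25
  white-kerneled: 812 × 1/16 = 50.75
χ² = Σ (O − E)² / E
  red-kerneled: (741 − 761.25)² / 761.25 = 0.5387
  white-kerneled: (71 − 50.75)² / 50.75 = 8.0800
χ² = 0.5387 + 8.0800 = 8.6187 ≈ 8.619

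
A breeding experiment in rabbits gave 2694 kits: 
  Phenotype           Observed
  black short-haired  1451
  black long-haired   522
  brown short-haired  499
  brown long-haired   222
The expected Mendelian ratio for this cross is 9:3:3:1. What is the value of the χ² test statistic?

20.452

Total ratio parts = 16. Expected numbers out of 2694:
  black short-haired: 2694 × 9/16 = 1515.375
  black long-haired: 2694 × 3/16 = 505.125
  brown short-haired: 2694 × 3/16 = 505.125
  brown long-haired: 2694 × 1/16 = 168.375
χ² = Σ (O − E)² / E
  black short-haired: (1451 − 1515.375)² / 1515.375 = 2.7347
  black long-haired: (522 − 505.125)² / 505.125 = 0.5638
  brown short-haired: (499 − 505.125)² / 505.125 = 0.0743
  brown long-haired: (222 − 168.375)² / 168.375 = 17.0788
χ² = 2.7347 + 0.5638 + 0.0743 + 17.0788 = 20.4516 ≈ 20.452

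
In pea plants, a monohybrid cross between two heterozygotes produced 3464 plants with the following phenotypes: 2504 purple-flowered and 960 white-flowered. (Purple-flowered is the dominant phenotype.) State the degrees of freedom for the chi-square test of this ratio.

For a monohybrid cross between heterozygotes with complete dominance, the expected phenotypic ratio is 3:1.
A goodness-of-fit test with 2 phenotype classes has df = 2 − 1 = 1.

1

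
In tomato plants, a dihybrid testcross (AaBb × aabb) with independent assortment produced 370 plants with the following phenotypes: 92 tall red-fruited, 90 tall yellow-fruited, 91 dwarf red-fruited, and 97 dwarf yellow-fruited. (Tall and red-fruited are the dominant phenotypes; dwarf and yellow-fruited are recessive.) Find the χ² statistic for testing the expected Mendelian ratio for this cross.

A dihybrid testcross with independent assortment gives a 1:1:1:1 ratio.
The 1:1:1:1 ratio has 4 parts, so with N = 370 the expected counts are:
  tall red-fruited: 370 × 1/4 = 92.5
  tall yellow-fruited: 370 × 1/4 = 92.5
  dwarf red-fruited: 370 × 1/4 = 92.5
  dwarf yellow-fruited: 370 × 1/4 = 92.5
χ² = Σ (O − E)² / E
  tall red-fruited: (92 − 92.5)² / 92.5 = 0.0027
  tall yellow-fruited: (90 − 92.5)² / 92.5 = 0.0676
  dwarf red-fruited: (91 − 92.5)² / 92.5 = 0.0243
  dwarf yellow-fruited: (97 − 92.5)² / 92.5 = 0.2189
χ² = 0.0027 + 0.0676 + 0.0243 + 0.2189 = 0.3135 ≈ 0.314

0.314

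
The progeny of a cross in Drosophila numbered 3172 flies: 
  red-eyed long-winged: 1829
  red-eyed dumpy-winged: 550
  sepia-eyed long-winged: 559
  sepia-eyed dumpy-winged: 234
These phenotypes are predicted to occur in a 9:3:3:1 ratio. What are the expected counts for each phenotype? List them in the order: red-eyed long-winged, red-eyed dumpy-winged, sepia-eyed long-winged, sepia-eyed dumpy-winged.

1784.25, 594.75, 594.75, 198.25

Expected counts for N = 3172 under a 9:3:3:1 ratio (total parts = 16):
  red-eyed long-winged: 3172 × 9/16 = 1784.25
  red-eyed dumpy-winged: 3172 × 3/16 = 594.75
  sepia-eyed long-winged: 3172 × 3/16 = 594.75
  sepia-eyed dumpy-winged: 3172 × 1/16 = 198.25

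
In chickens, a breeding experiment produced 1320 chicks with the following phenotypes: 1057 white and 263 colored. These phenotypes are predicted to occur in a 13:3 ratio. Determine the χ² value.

1.195

Under the 13:3 hypothesis (Σ ratio = 16, N = 1320):
  white: 1320 × 13/16 = 1072.5
  colored: 1320 × 3/16 = 247.5
χ² = Σ (O − E)² / E
  white: (1057 − 1072.5)² / 1072.5 = 0.2240
  colored: (263 − 247.5)² / 247.5 = 0.9707
χ² = 0.2240 + 0.9707 = 1.1947 ≈ 1.195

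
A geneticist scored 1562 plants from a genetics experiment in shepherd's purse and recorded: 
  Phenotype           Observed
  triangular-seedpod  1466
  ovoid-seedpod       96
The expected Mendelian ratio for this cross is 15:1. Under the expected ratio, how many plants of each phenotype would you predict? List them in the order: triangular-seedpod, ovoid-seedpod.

Total ratio parts = 16. Expected numbers out of 1562:
  triangular-seedpod: 1562 × 15/16 = 1464.375
  ovoid-seedpod: 1562 × 1/16 = 97.625

1464.375, 97.625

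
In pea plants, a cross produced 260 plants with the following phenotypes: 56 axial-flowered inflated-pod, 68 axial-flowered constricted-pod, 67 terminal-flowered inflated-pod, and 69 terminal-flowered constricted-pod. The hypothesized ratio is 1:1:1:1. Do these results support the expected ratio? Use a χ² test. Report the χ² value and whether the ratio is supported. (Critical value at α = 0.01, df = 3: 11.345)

Total ratio parts = 4. Expected numbers out of 260:
  axial-flowered inflated-pod: 260 × 1/4 = 65
  axial-flowered constricted-pod: 260 × 1/4 = 65
  terminal-flowered inflated-pod: 260 × 1/4 = 65
  terminal-flowered constricted-pod: 260 × 1/4 = 65
χ² = Σ (O − E)² / E
  axial-flowered inflated-pod: (56 − 65)² / 65 = 1.2462
  axial-flowered constricted-pod: (68 − 65)² / 65 = 0.1385
  terminal-flowered inflated-pod: (67 − 65)² / 65 = 0.0615
  terminal-flowered constricted-pod: (69 − 65)² / 65 = 0.2462
χ² = 1.2462 + 0.1385 + 0.0615 + 0.2462 = 1.6924 ≈ 1.692
Degrees of freedom = 4 − 1 = 3; critical value at α = 0.01 is 11.345.
Since 1.692 < 11.345, we fail to reject the null hypothesis — the data are consistent with the 1:1:1:1 ratio.

1.692; consistent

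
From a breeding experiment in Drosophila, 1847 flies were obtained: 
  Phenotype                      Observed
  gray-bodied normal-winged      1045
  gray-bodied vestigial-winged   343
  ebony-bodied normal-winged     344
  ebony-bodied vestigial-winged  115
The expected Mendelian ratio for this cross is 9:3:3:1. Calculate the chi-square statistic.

0.084

Total ratio parts = 16. Expected numbers out of 1847:
  gray-bodied normal-winged: 1847 × 9/16 = 1038.9375
  gray-bodied vestigial-winged: 1847 × 3/16 = 346.3125
  ebony-bodied normal-winged: 1847 × 3/16 = 346.3125
  ebony-bodied vestigial-winged: 1847 × 1/16 = 115.4375
χ² = Σ (O − E)² / E
  gray-bodied normal-winged: (1045 − 1038.9375)² / 1038.9375 = 0.0354
  gray-bodied vestigial-winged: (343 − 346.3125)² / 346.3125 = 0.0317
  ebony-bodied normal-winged: (344 − 346.3125)² / 346.3125 = 0.0154
  ebony-bodied vestigial-winged: (115 − 115.4375)² / 115.4375 = 0.0017
χ² = 0.0354 + 0.0317 + 0.0154 + 0.0017 = 0.0842 ≈ 0.084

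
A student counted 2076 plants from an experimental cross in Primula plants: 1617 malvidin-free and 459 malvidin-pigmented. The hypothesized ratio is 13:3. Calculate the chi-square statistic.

The 13:3 ratio has 16 parts, so with N = 2076 the expected counts are:
  malvidin-free: 2076 × 13/16 = 1686.75
  malvidin-pigmented: 2076 × 3/16 = 389.25
χ² = Σ (O − E)² / E
  malvidin-free: (1617 − 1686.75)² / 1686.75 = 2.8843
  malvidin-pigmented: (459 − 389.25)² / 389.25 = 12.4986
χ² = 2.8843 + 12.4986 = 15.3829 ≈ 15.383

15.383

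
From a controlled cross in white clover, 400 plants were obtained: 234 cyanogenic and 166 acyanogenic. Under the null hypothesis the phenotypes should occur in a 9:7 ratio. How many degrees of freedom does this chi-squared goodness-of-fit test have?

A goodness-of-fit test with 2 phenotype classes has df = 2 − 1 = 1.

1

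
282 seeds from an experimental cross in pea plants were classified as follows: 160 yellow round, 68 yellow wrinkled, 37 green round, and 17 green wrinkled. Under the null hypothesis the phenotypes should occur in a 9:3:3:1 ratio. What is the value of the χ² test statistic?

9.127

Total ratio parts = 16. Expected numbers out of 282:
  yellow round: 282 × 9/16 = 158.625
  yellow wrinkled: 282 × 3/16 = 52.875
  green round: 282 × 3/16 = 52.875
  green wrinkled: 282 × 1/16 = 17.625
χ² = Σ (O − E)² / E
  yellow round: (160 − 158.625)² / 158.625 = 0.0119
  yellow wrinkled: (68 − 52.875)² / 52.875 = 4.3265
  green round: (37 − 52.875)² / 52.875 = 4.7663
  green wrinkled: (17 − 17.625)² / 17.625 = 0.0222
χ² = 0.0119 + 4.3265 + 4.7663 + 0.0222 = 9.1269 ≈ 9.127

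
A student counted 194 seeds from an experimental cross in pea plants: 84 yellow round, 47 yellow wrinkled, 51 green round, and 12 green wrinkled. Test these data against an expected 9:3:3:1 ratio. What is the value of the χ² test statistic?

Expected counts for N = 194 under a 9:3:3:1 ratio (total parts = 16):
  yellow round: 194 × 9/16 = 109.125
  yellow wrinkled: 194 × 3/16 = 36.375
  green round: 194 × 3/16 = 36.375
  green wrinkled: 194 × 1/16 = 12.125
χ² = Σ (O − E)² / E
  yellow round: (84 − 109.125)² / 109.125 = 5.7848
  yellow wrinkled: (47 − 36.375)² / 36.375 = 3.1035
  green round: (51 − 36.375)² / 36.375 = 5.8802
  green wrinkled: (12 − 12.125)² / 12.125 = 0.0013
χ² = 5.7848 + 3.1035 + 5.8802 + 0.0013 = 14.7698 ≈ 14.770

14.770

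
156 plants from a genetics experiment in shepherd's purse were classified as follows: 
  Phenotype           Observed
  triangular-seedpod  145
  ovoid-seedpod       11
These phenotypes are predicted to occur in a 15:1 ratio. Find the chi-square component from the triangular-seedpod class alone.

Total ratio parts = 16. Expected numbers out of 156:
  triangular-seedpod: 156 × 15/16 = 146.25
  ovoid-seedpod: 156 × 1/16 = 9.75
Contribution of triangular-seedpod: (145 − 146.25)² / 146.25 = 0.0107

0.011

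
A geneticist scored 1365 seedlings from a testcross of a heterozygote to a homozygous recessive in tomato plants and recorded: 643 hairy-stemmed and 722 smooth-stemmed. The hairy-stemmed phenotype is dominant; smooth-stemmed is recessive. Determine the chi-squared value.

A testcross of a heterozygote (Aa × aa) gives a 1:1 phenotypic ratio.
Under the 1:1 hypothesis (Σ ratio = 2, N = 1365):
  hairy-stemmed: 1365 × 1/2 = 682.5
  smooth-stemmed: 1365 × 1/2 = 682.5
χ² = Σ (O − E)² / E
  hairy-stemmed: (643 − 682.5)² / 682.5 = 2.2861
  smooth-stemmed: (722 − 682.5)² / 682.5 = 2.2861
χ² = 2.2861 + 2.2861 = 4.5722 ≈ 4.572

4.572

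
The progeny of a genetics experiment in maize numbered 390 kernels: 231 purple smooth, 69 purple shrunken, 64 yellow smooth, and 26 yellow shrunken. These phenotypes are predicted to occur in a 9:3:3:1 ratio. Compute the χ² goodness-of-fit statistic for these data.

The 9:3:3:1 ratio has 16 parts, so with N = 390 the expected counts are:
  purple smooth: 390 × 9/16 = 219.375
  purple shrunken: 390 × 3/16 = 73.125
  yellow smooth: 390 × 3/16 = 73.125
  yellow shrunken: 390 × 1/16 = 24.375
χ² = Σ (O − E)² / E
  purple smooth: (231 − 219.375)² / 219.375 = 0.6160
  purple shrunken: (69 − 73.125)² / 73.125 = 0.2327
  yellow smooth: (64 − 73.125)² / 73.125 = 1.1387
  yellow shrunken: (26 − 24.375)² / 24.375 = 0.1083
χ² = 0.6160 + 0.2327 + 1.1387 + 0.1083 = 2.0957 ≈ 2.096

2.096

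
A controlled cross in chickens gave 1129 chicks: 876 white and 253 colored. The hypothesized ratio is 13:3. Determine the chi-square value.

9.923

Expected counts for N = 1129 under a 13:3 ratio (total parts = 16):
  white: 1129 × 13/16 = 917.3125
  colored: 1129 × 3/16 = 211.6875
χ² = Σ (O − E)² / E
  white: (876 − 917.3125)² / 917.3125 = 1.8606
  colored: (253 − 211.6875)² / 211.6875 = 8.0625
χ² = 1.8606 + 8.0625 = 9.9231 ≈ 9.923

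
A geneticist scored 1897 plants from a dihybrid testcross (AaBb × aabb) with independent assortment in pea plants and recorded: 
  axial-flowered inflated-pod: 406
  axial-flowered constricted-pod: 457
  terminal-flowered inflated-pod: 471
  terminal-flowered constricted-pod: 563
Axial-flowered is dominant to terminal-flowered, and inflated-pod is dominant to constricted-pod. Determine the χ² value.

27.080

A dihybrid testcross with independent assortment gives a 1:1:1:1 ratio.
Expected counts for N = 1897 under a 1:1:1:1 ratio (total parts = 4):
  axial-flowered inflated-pod: 1897 × 1/4 = 474.25
  axial-flowered constricted-pod: 1897 × 1/4 = 474.25
  terminal-flowered inflated-pod: 1897 × 1/4 = 474.25
  terminal-flowered constricted-pod: 1897 × 1/4 = 474.25
χ² = Σ (O − E)² / E
  axial-flowered inflated-pod: (406 − 474.25)² / 474.25 = 9.8220
  axial-flowered constricted-pod: (457 − 474.25)² / 474.25 = 0.6274
  terminal-flowered inflated-pod: (471 − 474.25)² / 474.25 = 0.0223
  terminal-flowered constricted-pod: (563 − 474.25)² / 474.25 = 16.6085
χ² = 9.8220 + 0.6274 + 0.0223 + 16.6085 = 27.0802 ≈ 27.080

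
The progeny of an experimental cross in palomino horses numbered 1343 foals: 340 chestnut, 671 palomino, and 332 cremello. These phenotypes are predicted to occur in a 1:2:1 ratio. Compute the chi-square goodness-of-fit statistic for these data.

The 1:2:1 ratio has 4 parts, so with N = 1343 the expected counts are:
  chestnut: 1343 × 1/4 = 335.75
  palomino: 1343 × 2/4 = 671.5
  cremello: 1343 × 1/4 = 335.75
χ² = Σ (O − E)² / E
  chestnut: (340 − 335.75)² / 335.75 = 0.0538
  palomino: (671 − 671.5)² / 671.5 = 0.0004
  cremello: (332 − 335.75)² / 335.75 = 0.0419
χ² = 0.0538 + 0.0004 + 0.0419 = 0.0961 ≈ 0.096

0.096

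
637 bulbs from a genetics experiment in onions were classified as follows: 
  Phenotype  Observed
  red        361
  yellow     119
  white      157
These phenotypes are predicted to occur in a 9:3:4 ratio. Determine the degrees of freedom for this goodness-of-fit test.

A goodness-of-fit test with 3 phenotype classes has df = 3 − 1 = 2.

2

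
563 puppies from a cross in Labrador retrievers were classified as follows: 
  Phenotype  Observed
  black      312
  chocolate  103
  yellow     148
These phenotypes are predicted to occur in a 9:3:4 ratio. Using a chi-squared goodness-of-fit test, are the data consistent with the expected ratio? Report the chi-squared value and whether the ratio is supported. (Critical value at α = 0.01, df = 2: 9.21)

Under the 9:3:4 hypothesis (Σ ratio = 16, N = 563):
  black: 563 × 9/16 = 316.6875
  chocolate: 563 × 3/16 = 105.5625
  yellow: 563 × 4/16 = 140.75
χ² = Σ (O − E)² / E
  black: (312 − 316.6875)² / 316.6875 = 0.0694
  chocolate: (103 − 105.5625)² / 105.5625 = 0.0622
  yellow: (148 − 140.75)² / 140.75 = 0.3734
χ² = 0.0694 + 0.0622 + 0.3734 = 0.505
Degrees of freedom = 3 − 1 = 2; critical value at α = 0.01 is 9.21.
Since 0.505 < 9.21, we fail to reject the null hypothesis — the data are consistent with the 9:3:4 ratio.

0.505; consistent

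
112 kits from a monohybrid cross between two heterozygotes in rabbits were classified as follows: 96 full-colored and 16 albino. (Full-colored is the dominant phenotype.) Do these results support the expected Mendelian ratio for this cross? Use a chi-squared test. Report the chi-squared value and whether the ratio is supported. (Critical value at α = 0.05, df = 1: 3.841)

For a monohybrid cross between heterozygotes with complete dominance, the expected phenotypic ratio is 3:1.
Expected counts for N = 112 under a 3:1 ratio (total parts = 4):
  full-colored: 112 × 3/4 = 84
  albino: 112 × 1/4 = 28
χ² = Σ (O − E)² / E
  full-colored: (96 − 84)² / 84 = 1.7143
  albino: (16 − 28)² / 28 = 5.1429
χ² = 1.7143 + 5.1429 = 6.8572 ≈ 6.857
Degrees of freedom = 2 − 1 = 1; critical value at α = 0.05 is 3.841.
Since 6.857 > 3.841, we reject the null hypothesis — the data do not fit the 3:1 ratio.

6.857; not consistent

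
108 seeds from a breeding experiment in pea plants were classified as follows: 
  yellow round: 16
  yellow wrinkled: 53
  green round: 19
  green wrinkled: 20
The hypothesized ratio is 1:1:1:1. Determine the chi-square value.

33.704

Under the 1:1:1:1 hypothesis (Σ ratio = 4, N = 108):
  yellow round: 108 × 1/4 = 27
  yellow wrinkled: 108 × 1/4 = 27
  green round: 108 × 1/4 = 27
  green wrinkled: 108 × 1/4 = 27
χ² = Σ (O − E)² / E
  yellow round: (16 − 27)² / 27 = 4.4815
  yellow wrinkled: (53 − 27)² / 27 = 25.0370
  green round: (19 − 27)² / 27 = 2.3704
  green wrinkled: (20 − 27)² / 27 = 1.8148
χ² = 4.4815 + 25.0370 + 2.3704 + 1.8148 = 33.7037 ≈ 33.704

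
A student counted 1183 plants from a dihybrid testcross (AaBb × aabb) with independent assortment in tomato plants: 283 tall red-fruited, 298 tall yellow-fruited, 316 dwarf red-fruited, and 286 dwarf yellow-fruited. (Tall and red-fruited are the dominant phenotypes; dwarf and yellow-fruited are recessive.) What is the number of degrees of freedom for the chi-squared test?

3

A dihybrid testcross with independent assortment gives a 1:1:1:1 ratio.
A goodness-of-fit test with 4 phenotype classes has df = 4 − 1 = 3.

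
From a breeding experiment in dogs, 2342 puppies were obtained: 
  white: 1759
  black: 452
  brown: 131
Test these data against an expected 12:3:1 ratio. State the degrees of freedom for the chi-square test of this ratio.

A goodness-of-fit test with 3 phenotype classes has df = 3 − 1 = 2.

2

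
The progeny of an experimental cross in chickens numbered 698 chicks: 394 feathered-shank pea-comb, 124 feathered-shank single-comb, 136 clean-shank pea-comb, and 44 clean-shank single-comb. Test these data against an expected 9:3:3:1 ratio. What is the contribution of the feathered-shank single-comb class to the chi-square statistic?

Under the 9:3:3:1 hypothesis (Σ ratio = 16, N = 698):
  feathered-shank pea-comb: 698 × 9/16 = 392.625
  feathered-shank single-comb: 698 × 3/16 = 130.875
  clean-shank pea-comb: 698 × 3/16 = 130.875
  clean-shank single-comb: 698 × 1/16 = 43.625
Contribution of feathered-shank single-comb: (124 − 130.875)² / 130.875 = 0.3612

0.361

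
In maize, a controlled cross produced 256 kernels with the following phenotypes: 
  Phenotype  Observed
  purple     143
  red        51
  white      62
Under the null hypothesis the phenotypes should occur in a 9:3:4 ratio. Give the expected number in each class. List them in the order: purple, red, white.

The 9:3:4 ratio has 16 parts, so with N = 256 the expected counts are:
  purple: 256 × 9/16 = 144
  red: 256 × 3/16 = 48
  white: 256 × 4/16 = 64

144, 48, 64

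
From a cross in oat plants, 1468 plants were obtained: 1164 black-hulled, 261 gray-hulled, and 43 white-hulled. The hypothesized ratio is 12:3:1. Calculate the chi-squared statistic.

Total ratio parts = 16. Expected numbers out of 1468:
  black-hulled: 1468 × 12/16 = 1101
  gray-hulled: 1468 × 3/16 = 275.25
  white-hulled: 1468 × 1/16 = 91.75
χ² = Σ (O − E)² / E
  black-hulled: (1164 − 1101)² / 1101 = 3.6049
  gray-hulled: (261 − 275.25)² / 275.25 = 0.7377
  white-hulled: (43 − 91.75)² / 91.75 = 25.9026
χ² = 3.6049 + 0.7377 + 25.9026 = 30.2452 ≈ 30.245

30.245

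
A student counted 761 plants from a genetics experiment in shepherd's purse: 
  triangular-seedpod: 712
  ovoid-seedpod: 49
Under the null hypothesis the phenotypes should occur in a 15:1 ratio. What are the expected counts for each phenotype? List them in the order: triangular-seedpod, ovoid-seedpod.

713.4375, 47.5625

Under the 15:1 hypothesis (Σ ratio = 16, N = 761):
  triangular-seedpod: 761 × 15/16 = 713.4375
  ovoid-seedpod: 761 × 1/16 = 47.5625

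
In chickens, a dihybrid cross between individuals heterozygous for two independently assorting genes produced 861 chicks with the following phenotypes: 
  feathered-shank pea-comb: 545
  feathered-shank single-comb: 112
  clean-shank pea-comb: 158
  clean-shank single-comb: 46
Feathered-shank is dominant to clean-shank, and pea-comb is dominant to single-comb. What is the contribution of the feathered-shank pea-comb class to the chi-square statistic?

7.605

A dihybrid F₂ with independent assortment and complete dominance at both loci gives a 9:3:3:1 phenotypic ratio.
Under the 9:3:3:1 hypothesis (Σ ratio = 16, N = 861):
  feathered-shank pea-comb: 861 × 9/16 = 484.3125
  feathered-shank single-comb: 861 × 3/16 = 161.4375
  clean-shank pea-comb: 861 × 3/16 = 161.4375
  clean-shank single-comb: 861 × 1/16 = 53.8125
Contribution of feathered-shank pea-comb: (545 − 484.3125)² / 484.3125 = 7.6045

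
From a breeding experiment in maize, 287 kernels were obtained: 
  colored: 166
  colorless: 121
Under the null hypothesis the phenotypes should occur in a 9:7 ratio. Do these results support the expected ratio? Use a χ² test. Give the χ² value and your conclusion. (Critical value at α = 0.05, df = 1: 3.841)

Under the 9:7 hypothesis (Σ ratio = 16, N = 287):
  colored: 287 × 9/16 = 161.4375
  colorless: 287 × 7/16 = 125.5625
χ² = Σ (O − E)² / E
  colored: (166 − 161.4375)² / 161.4375 = 0.1289
  colorless: (121 − 125.5625)² / 125.5625 = 0.1658
χ² = 0.1289 + 0.1658 = 0.2947 ≈ 0.295
Degrees of freedom = 2 − 1 = 1; critical value at α = 0.05 is 3.841.
Since 0.295 < 3.841, we fail to reject the null hypothesis — the data are consistent with the 9:7 ratio.

0.295; consistent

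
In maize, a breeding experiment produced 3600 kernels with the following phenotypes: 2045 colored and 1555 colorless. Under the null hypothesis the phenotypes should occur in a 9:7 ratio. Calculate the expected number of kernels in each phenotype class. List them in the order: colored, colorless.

2025, 1575

The 9:7 ratio has 16 parts, so with N = 3600 the expected counts are:
  colored: 3600 × 9/16 = 2025
  colorless: 3600 × 7/16 = 1575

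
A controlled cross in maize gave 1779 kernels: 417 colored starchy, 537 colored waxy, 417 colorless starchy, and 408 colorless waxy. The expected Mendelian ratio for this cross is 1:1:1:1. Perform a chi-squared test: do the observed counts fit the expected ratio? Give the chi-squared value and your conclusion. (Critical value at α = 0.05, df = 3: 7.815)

25.634; not consistent

Under the 1:1:1:1 hypothesis (Σ ratio = 4, N = 1779):
  colored starchy: 1779 × 1/4 = 444.75
  colored waxy: 1779 × 1/4 = 444.75
  colorless starchy: 1779 × 1/4 = 444.75
  colorless waxy: 1779 × 1/4 = 444.75
χ² = Σ (O − E)² / E
  colored starchy: (417 − 444.75)² / 444.75 = 1.7315
  colored waxy: (537 − 444.75)² / 444.75 = 19.1345
  colorless starchy: (417 − 444.75)² / 444.75 = 1.7315
  colorless waxy: (408 − 444.75)² / 444.75 = 3.0367
χ² = 1.7315 + 19.1345 + 1.7315 + 3.0367 = 25.6342 ≈ 25.634
Degrees of freedom = 4 − 1 = 3; critical value at α = 0.05 is 7.815.
Since 25.634 > 7.815, we reject the null hypothesis — the data do not fit the 1:1:1:1 ratio.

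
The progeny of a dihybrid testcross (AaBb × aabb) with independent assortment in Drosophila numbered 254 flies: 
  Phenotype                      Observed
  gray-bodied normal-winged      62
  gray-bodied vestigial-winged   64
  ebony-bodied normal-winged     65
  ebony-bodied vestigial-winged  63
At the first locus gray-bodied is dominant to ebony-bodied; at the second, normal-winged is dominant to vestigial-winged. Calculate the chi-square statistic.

0.079

A dihybrid testcross with independent assortment gives a 1:1:1:1 ratio.
Expected counts for N = 254 under a 1:1:1:1 ratio (total parts = 4):
  gray-bodied normal-winged: 254 × 1/4 = 63.5
  gray-bodied vestigial-winged: 254 × 1/4 = 63.5
  ebony-bodied normal-winged: 254 × 1/4 = 63.5
  ebony-bodied vestigial-winged: 254 × 1/4 = 63.5
χ² = Σ (O − E)² / E
  gray-bodied normal-winged: (62 − 63.5)² / 63.5 = 0.0354
  gray-bodied vestigial-winged: (64 − 63.5)² / 63.5 = 0.0039
  ebony-bodied normal-winged: (65 − 63.5)² / 63.5 = 0.0354
  ebony-bodied vestigial-winged: (63 − 63.5)² / 63.5 = 0.0039
χ² = 0.0354 + 0.0039 + 0.0354 + 0.0039 = 0.0786 ≈ 0.079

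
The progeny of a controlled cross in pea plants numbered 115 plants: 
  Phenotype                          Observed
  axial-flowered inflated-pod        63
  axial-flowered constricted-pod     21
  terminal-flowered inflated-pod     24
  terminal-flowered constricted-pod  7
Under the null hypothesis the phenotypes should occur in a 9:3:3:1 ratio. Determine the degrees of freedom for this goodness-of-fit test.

3

A goodness-of-fit test with 4 phenotype classes has df = 4 − 1 = 3.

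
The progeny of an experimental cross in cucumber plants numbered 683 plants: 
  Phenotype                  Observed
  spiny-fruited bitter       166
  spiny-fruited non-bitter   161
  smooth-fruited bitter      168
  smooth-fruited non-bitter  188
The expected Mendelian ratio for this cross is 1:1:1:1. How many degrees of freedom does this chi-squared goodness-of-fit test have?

3

A goodness-of-fit test with 4 phenotype classes has df = 4 − 1 = 3.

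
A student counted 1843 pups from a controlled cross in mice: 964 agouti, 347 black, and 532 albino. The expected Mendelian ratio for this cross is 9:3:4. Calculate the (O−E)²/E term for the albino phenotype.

11.018

Expected counts for N = 1843 under a 9:3:4 ratio (total parts = 16):
  agouti: 1843 × 9/16 = 1036.6875
  black: 1843 × 3/16 = 345.5625
  albino: 1843 × 4/16 = 460.75
Contribution of albino: (532 − 460.75)² / 460.75 = 11.0180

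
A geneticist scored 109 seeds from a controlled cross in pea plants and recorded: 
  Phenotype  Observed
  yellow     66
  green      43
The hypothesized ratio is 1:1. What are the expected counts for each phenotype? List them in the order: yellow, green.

Total ratio parts = 2. Expected numbers out of 109:
  yellow: 109 × 1/2 = 54.5
  green: 109 × 1/2 = 54.5

54.5, 54.5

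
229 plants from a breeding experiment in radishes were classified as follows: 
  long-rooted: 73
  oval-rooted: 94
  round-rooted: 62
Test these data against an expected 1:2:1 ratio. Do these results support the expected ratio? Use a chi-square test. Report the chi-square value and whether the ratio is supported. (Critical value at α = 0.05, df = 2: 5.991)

8.397; not consistent

Expected counts for N = 229 under a 1:2:1 ratio (total parts = 4):
  long-rooted: 229 × 1/4 = 57.25
  oval-rooted: 229 × 2/4 = 114.5
  round-rooted: 229 × 1/4 = 57.25
χ² = Σ (O − E)² / E
  long-rooted: (73 − 57.25)² / 57.25 = 4.3330
  oval-rooted: (94 − 114.5)² / 114.5 = 3.6703
  round-rooted: (62 − 57.25)² / 57.25 = 0.3941
χ² = 4.3330 + 3.6703 + 0.3941 = 8.3974 ≈ 8.397
Degrees of freedom = 3 − 1 = 2; critical value at α = 0.05 is 5.991.
Since 8.397 > 5.991, we reject the null hypothesis — the data do not fit the 1:2:1 ratio.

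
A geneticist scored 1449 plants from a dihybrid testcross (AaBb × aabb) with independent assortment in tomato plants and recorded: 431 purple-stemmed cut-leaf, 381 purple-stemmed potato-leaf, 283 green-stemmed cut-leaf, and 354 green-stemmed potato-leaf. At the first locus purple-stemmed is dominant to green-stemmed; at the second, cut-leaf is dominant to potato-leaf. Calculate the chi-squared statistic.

31.544

A dihybrid testcross with independent assortment gives a 1:1:1:1 ratio.
Under the 1:1:1:1 hypothesis (Σ ratio = 4, N = 1449):
  purple-stemmed cut-leaf: 1449 × 1/4 = 362.25
  purple-stemmed potato-leaf: 1449 × 1/4 = 362.25
  green-stemmed cut-leaf: 1449 × 1/4 = 362.25
  green-stemmed potato-leaf: 1449 × 1/4 = 362.25
χ² = Σ (O − E)² / E
  purple-stemmed cut-leaf: (431 − 362.25)² / 362.25 = 13.0478
  purple-stemmed potato-leaf: (381 − 362.25)² / 362.25 = 0.9705
  green-stemmed cut-leaf: (283 − 362.25)² / 362.25 = 17.3376
  green-stemmed potato-leaf: (354 − 362.25)² / 362.25 = 0.1879
χ² = 13.0478 + 0.9705 + 17.3376 + 0.1879 = 31.5438 ≈ 31.544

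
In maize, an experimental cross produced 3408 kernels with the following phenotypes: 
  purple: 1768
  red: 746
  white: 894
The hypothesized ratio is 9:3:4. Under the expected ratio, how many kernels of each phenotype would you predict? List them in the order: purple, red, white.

1917, 639, 852

Total ratio parts = 16. Expected numbers out of 3408:
  purple: 3408 × 9/16 = 1917
  red: 3408 × 3/16 = 639
  white: 3408 × 4/16 = 852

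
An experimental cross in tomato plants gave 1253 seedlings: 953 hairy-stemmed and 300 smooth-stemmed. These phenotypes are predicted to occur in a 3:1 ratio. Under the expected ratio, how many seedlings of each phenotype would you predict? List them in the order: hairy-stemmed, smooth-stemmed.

Expected counts for N = 1253 under a 3:1 ratio (total parts = 4):
  hairy-stemmed: 1253 × 3/4 = 939.75
  smooth-stemmed: 1253 × 1/4 = 313.25

939.75, 313.25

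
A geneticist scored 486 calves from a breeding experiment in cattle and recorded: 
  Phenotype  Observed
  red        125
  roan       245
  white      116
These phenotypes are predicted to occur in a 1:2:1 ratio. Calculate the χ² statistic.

Total ratio parts = 4. Expected numbers out of 486:
  red: 486 × 1/4 = 121.5
  roan: 486 × 2/4 = 243
  white: 486 × 1/4 = 121.5
χ² = Σ (O − E)² / E
  red: (125 − 121.5)² / 121.5 = 0.1008
  roan: (245 − 243)² / 243 = 0.0165
  white: (116 − 121.5)² / 121.5 = 0.2490
χ² = 0.1008 + 0.0165 + 0.2490 = 0.3663 ≈ 0.366

0.366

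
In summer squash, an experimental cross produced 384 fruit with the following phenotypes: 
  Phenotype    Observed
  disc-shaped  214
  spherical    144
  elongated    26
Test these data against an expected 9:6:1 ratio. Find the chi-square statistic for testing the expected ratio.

0.185

Expected counts for N = 384 under a 9:6:1 ratio (total parts = 16):
  disc-shaped: 384 × 9/16 = 216
  spherical: 384 × 6/16 = 144
  elongated: 384 × 1/16 = 24
χ² = Σ (O − E)² / E
  disc-shaped: (214 − 216)² / 216 = 0.0185
  spherical: (144 − 144)² / 144 = 0.0000
  elongated: (26 − 24)² / 24 = 0.1667
χ² = 0.0185 + 0.0000 + 0.1667 = 0.1852 ≈ 0.185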